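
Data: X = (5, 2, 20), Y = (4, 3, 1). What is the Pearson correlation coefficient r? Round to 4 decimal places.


r = sum((xi-xbar)(yi-ybar)) / sqrt(sum((xi-xbar)^2) * sum((yi-ybar)^2))
n = 3, xbar = 27/3 = 9, ybar = 8/3 ≈ 2.666667
Sxy = sum((xi-xbar)(yi-ybar)) = -26
Sxx = sum((xi-xbar)^2) = 186
Syy = sum((yi-ybar)^2) = 14/3 ≈ 4.666667
sqrt(Sxx*Syy) ≈ 29.461840
r = Sxy / sqrt(Sxx*Syy) = -26 / 29.461840 ≈ -0.882498

-0.8825


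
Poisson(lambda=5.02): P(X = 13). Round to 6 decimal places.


P = e^(-lam) * lam^k / k!
e^(-5.02) ≈ 0.006604527
lam^k = 5.02^13 ≈ 1285725693.804864
k! = 13! = 6227020800
P = 0.006604527 * 1285725693.804864 / 6227020800 ≈ 0.001364

0.001364


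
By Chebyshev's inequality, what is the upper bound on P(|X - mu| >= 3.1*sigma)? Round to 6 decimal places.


P <= 1/k^2
k^2 = 3.1^2 = 9.61
1/k^2 = 1 / 9.61 = 100/961 ≈ 0.10405827

0.104058


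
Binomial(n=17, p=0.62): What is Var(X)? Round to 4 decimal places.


Var = n*p*(1-p) = 17 * 0.62 * 0.38 = 4.0052

4.0052


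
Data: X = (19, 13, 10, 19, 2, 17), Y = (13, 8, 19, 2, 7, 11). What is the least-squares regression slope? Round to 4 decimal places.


b = sum((xi-xbar)(yi-ybar)) / sum((xi-xbar)^2)
n = 6, xbar = 80/6 = 40/3 ≈ 13.333333, ybar = 60/6 = 10
Sxy = sum((xi-xbar)(yi-ybar)) = -20
Sxx = sum((xi-xbar)^2) = 652/3 ≈ 217.333333
b = Sxy / Sxx = -15/163 ≈ -0.092025

-0.0920


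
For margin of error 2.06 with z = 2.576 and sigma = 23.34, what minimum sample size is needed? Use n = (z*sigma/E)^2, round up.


z*sigma/E = 2.576 * 23.34 / 2.06 ≈ 29.186330
(z*sigma/E)^2 ≈ 851.841865
round up: n = 852

852


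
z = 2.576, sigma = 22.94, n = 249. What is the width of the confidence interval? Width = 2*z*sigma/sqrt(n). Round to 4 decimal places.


width = 2*z*sigma/sqrt(n)
2*z*sigma = 2 * 2.576 * 22.94 = 118.18688
sqrt(249) ≈ 15.779734
width = 118.18688 / 15.779734 ≈ 7.489789

7.4898


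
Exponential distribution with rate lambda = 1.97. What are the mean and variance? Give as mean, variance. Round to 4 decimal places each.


mean = 1/lam, var = 1/lam^2
mean = 1 / 1.97 = 100/197 ≈ 0.507614
lam^2 = 1.97^2 = 3.8809
var = 1 / 3.8809 ≈ 0.257672

0.5076, 0.2577


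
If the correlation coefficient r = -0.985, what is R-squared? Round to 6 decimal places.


R^2 = r^2 = (-0.985)^2 = 0.970225

0.970225


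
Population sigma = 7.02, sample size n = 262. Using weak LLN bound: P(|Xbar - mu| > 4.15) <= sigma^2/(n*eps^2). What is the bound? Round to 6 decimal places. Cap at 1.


bound = min(1, sigma^2/(n*eps^2))
sigma^2 = 7.02^2 = 49.2804
n*eps^2 = 262 * 4.15^2 = 262 * 17.2225 = 4512.295
sigma^2/(n*eps^2) = 49.2804 / 4512.295 ≈ 0.01092136

0.010921


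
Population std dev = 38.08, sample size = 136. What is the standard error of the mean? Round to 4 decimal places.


SE = sigma / sqrt(n)
sqrt(136) ≈ 11.661904
SE = 38.08 / 11.661904 ≈ 3.265333

3.2653


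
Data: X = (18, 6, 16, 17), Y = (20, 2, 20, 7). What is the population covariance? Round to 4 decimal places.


Cov = (1/n)*sum((xi-xbar)(yi-ybar))
n = 4, xbar = 57/4 = 14.25, ybar = 49/4 = 12.25
sum((xi-xbar)(yi-ybar)) = 112.75
Cov = 112.75 / 4 = 28.1875

28.1875


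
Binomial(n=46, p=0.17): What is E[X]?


E[X] = n*p = 46 * 0.17 = 7.82

7.82


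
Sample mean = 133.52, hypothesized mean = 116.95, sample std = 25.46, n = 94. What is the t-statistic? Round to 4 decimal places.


t = (xbar - mu0) / (s/sqrt(n))
xbar - mu0 = 133.52 - 116.95 = 16.57
sqrt(94) ≈ 9.69535971
s/sqrt(n) = 25.46 / 9.69535971 ≈ 2.62599849
t = 16.57 / 2.62599849 ≈ 6.309981

6.3100


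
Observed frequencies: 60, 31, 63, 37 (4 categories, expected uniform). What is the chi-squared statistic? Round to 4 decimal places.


chi2 = sum((O-E)^2/E), E = total/4
total = 191, E = 191/4 = 47.75
(60 - 47.75)^2 / 47.75 = 150.0625 / 47.75 = 2401/764 ≈ 3.142670
(31 - 47.75)^2 / 47.75 = 280.5625 / 47.75 = 4489/764 ≈ 5.875654
(63 - 47.75)^2 / 47.75 = 232.5625 / 47.75 = 3721/764 ≈ 4.870419
(37 - 47.75)^2 / 47.75 = 115.5625 / 47.75 = 1849/764 ≈ 2.420157
chi2 = 3115/191 ≈ 16.308901

16.3089


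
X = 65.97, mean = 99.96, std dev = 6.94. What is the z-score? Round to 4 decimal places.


z = (X - mu) / sigma
X - mu = 65.97 - 99.96 = -33.99
z = -33.99 / 6.94 = -3399/694 ≈ -4.897695

-4.8977


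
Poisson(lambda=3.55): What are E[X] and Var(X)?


E[X] = Var(X) = lambda = 3.55

3.55, 3.55


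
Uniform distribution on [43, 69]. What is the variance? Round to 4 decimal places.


Var = (b-a)^2 / 12
(b-a)^2 = (69 - 43)^2 = 676
Var = 676/12 ≈ 56.333333

56.3333


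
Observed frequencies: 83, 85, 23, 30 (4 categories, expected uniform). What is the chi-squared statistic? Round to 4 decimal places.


chi2 = sum((O-E)^2/E), E = total/4
total = 221, E = 221/4 = 55.25
(83 - 55.25)^2 / 55.25 = 770.0625 / 55.25 = 12321/884 ≈ 13.937783
(85 - 55.25)^2 / 55.25 = 885.0625 / 55.25 = 833/52 ≈ 16.019231
(23 - 55.25)^2 / 55.25 = 1040.0625 / 55.25 = 16641/884 ≈ 18.824661
(30 - 55.25)^2 / 55.25 = 637.5625 / 55.25 = 10201/884 ≈ 11.539593
chi2 = 13331/221 ≈ 60.321267

60.3213


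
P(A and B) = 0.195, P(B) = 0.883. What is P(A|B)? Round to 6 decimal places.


P(A|B) = P(A and B) / P(B) = 0.195 / 0.883 = 195/883 ≈ 0.22083805

0.220838


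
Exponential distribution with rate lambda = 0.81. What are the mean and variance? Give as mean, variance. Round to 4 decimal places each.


mean = 1/lam, var = 1/lam^2
mean = 1 / 0.81 = 100/81 ≈ 1.234568
lam^2 = 0.81^2 = 0.6561
var = 1 / 0.6561 = 10000/6561 ≈ 1.524158

1.2346, 1.5242


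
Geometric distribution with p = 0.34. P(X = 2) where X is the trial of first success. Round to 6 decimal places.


P = (1-p)^(k-1) * p
(1-p)^(k-1) = 0.66^1 = 0.66
P = 0.66 * 0.34 = 0.2244

0.224400


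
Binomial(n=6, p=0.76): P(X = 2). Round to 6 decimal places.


P = C(n,k) * p^k * (1-p)^(n-k)
C(6,2) = 15
p^k = 0.76^2 = 0.5776
(1-p)^(n-k) = 0.24^4 = 0.00331776
P = 15 * 0.5776 * 0.00331776 ≈ 0.028745

0.028745


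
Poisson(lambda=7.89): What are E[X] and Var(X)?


E[X] = Var(X) = lambda = 7.89

7.89, 7.89


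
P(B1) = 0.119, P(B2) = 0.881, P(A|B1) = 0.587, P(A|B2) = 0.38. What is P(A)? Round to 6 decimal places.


P(A) = P(A|B1)*P(B1) + P(A|B2)*P(B2)
P(A|B1)*P(B1) = 0.587 * 0.119 = 0.069853
P(A|B2)*P(B2) = 0.38 * 0.881 = 0.33478
P(A) = 0.069853 + 0.33478 = 0.404633

0.404633


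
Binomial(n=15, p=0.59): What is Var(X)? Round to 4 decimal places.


Var = n*p*(1-p) = 15 * 0.59 * 0.41 = 3.6285

3.6285


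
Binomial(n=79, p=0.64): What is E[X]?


E[X] = n*p = 79 * 0.64 = 50.56

50.56


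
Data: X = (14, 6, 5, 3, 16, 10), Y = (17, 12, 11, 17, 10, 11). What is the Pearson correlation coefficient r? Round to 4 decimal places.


r = sum((xi-xbar)(yi-ybar)) / sqrt(sum((xi-xbar)^2) * sum((yi-ybar)^2))
n = 6, xbar = 54/6 = 9, ybar = 78/6 = 13
Sxy = sum((xi-xbar)(yi-ybar)) = -16
Sxx = sum((xi-xbar)^2) = 136
Syy = sum((yi-ybar)^2) = 50
sqrt(Sxx*Syy) ≈ 82.462113
r = Sxy / sqrt(Sxx*Syy) = -16 / 82.462113 ≈ -0.194029

-0.1940


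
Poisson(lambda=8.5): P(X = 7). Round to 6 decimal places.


P = e^(-lam) * lam^k / k!
e^(-8.5) ≈ 0.0002034684
lam^k = 8.5^7 ≈ 3205770.882813
k! = 7! = 5040
P = 0.0002034684 * 3205770.882813 / 5040 ≈ 0.129419

0.129419


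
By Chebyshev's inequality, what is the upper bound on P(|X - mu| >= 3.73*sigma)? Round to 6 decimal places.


P <= 1/k^2
k^2 = 3.73^2 = 13.9129
1/k^2 = 1 / 13.9129 ≈ 0.07187574

0.071876


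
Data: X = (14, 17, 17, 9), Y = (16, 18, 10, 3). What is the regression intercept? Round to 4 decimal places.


a = ybar - b*xbar, where b = sum((xi-xbar)(yi-ybar)) / sum((xi-xbar)^2)
n = 4, xbar = 57/4 = 14.25, ybar = 47/4 = 11.75
Sxy = sum((xi-xbar)(yi-ybar)) = 57.25
Sxx = sum((xi-xbar)^2) = 42.75
b = Sxy / Sxx = 229/171 ≈ 1.339181
a = 11.75 - 1.339181 * 14.25 = -22/3 ≈ -7.333333

-7.3333


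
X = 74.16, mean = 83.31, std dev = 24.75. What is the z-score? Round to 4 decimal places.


z = (X - mu) / sigma
X - mu = 74.16 - 83.31 = -9.15
z = -9.15 / 24.75 = -61/165 ≈ -0.369697

-0.3697


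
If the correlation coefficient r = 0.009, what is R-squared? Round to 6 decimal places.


R^2 = r^2 = (0.009)^2 = 0.000081

0.000081


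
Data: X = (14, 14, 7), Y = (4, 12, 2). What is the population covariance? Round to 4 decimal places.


Cov = (1/n)*sum((xi-xbar)(yi-ybar))
n = 3, xbar = 35/3 ≈ 11.666667, ybar = 18/3 = 6
sum((xi-xbar)(yi-ybar)) = 28
Cov = 28 / 3 = 28/3 ≈ 9.333333

9.3333


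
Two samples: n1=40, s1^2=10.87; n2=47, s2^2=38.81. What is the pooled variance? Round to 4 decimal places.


sp^2 = ((n1-1)*s1^2 + (n2-1)*s2^2)/(n1+n2-2)
(n1-1)*s1^2 = 39 * 10.87 = 423.93
(n2-1)*s2^2 = 46 * 38.81 = 1785.26
numerator = 423.93 + 1785.26 = 2209.19
n1+n2-2 = 85
sp^2 = 2209.19 / 85 = 220919/8500 ≈ 25.990471

25.9905


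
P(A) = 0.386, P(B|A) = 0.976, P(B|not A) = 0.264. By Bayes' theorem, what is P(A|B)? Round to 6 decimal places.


P(A|B) = P(B|A)*P(A) / P(B), P(B) = P(B|A)*P(A) + P(B|not A)*P(not A)
P(B|A)*P(A) = 0.976 * 0.386 = 0.376736
P(B|not A)*P(not A) = 0.264 * 0.614 = 0.162096
P(B) = 0.376736 + 0.162096 = 0.538832
P(A|B) = 0.376736 / 0.538832 ≈ 0.69917154

0.699172


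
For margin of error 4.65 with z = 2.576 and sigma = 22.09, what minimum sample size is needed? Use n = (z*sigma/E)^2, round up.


z*sigma/E = 2.576 * 22.09 / 4.65 ≈ 12.237385
(z*sigma/E)^2 ≈ 149.753590
round up: n = 150

150


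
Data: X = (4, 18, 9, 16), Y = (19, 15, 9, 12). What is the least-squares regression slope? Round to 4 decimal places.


b = sum((xi-xbar)(yi-ybar)) / sum((xi-xbar)^2)
n = 4, xbar = 47/4 = 11.75, ybar = 55/4 = 13.75
Sxy = sum((xi-xbar)(yi-ybar)) = -27.25
Sxx = sum((xi-xbar)^2) = 124.75
b = Sxy / Sxx = -109/499 ≈ -0.218437

-0.2184


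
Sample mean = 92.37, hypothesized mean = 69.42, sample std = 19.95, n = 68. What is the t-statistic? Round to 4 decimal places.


t = (xbar - mu0) / (s/sqrt(n))
xbar - mu0 = 92.37 - 69.42 = 22.95
sqrt(68) ≈ 8.24621125
s/sqrt(n) = 19.95 / 8.24621125 ≈ 2.41929286
t = 22.95 / 2.41929286 ≈ 9.486243

9.4862


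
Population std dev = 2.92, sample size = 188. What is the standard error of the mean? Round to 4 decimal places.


SE = sigma / sqrt(n)
sqrt(188) ≈ 13.711309
SE = 2.92 / 13.711309 ≈ 0.212963

0.2130


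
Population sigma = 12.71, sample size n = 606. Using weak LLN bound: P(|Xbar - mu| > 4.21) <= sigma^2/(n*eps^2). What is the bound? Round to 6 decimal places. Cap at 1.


bound = min(1, sigma^2/(n*eps^2))
sigma^2 = 12.71^2 = 161.5441
n*eps^2 = 606 * 4.21^2 = 606 * 17.7241 = 10740.8046
sigma^2/(n*eps^2) = 161.5441 / 10740.8046 ≈ 0.01504022

0.015040


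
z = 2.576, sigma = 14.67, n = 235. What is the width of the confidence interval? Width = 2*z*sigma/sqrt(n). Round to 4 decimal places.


width = 2*z*sigma/sqrt(n)
2*z*sigma = 2 * 2.576 * 14.67 = 75.57984
sqrt(235) ≈ 15.329710
width = 75.57984 / 15.329710 ≈ 4.930285

4.9303


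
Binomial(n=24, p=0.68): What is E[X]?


E[X] = n*p = 24 * 0.68 = 16.32

16.32


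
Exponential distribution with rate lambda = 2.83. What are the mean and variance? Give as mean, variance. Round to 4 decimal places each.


mean = 1/lam, var = 1/lam^2
mean = 1 / 2.83 = 100/283 ≈ 0.353357
lam^2 = 2.83^2 = 8.0089
var = 1 / 8.0089 ≈ 0.124861

0.3534, 0.1249


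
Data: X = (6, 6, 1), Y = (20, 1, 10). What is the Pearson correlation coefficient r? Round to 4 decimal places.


r = sum((xi-xbar)(yi-ybar)) / sqrt(sum((xi-xbar)^2) * sum((yi-ybar)^2))
n = 3, xbar = 13/3 ≈ 4.333333, ybar = 31/3 ≈ 10.333333
Sxy = sum((xi-xbar)(yi-ybar)) = 5/3 ≈ 1.666667
Sxx = sum((xi-xbar)^2) = 50/3 ≈ 16.666667
Syy = sum((yi-ybar)^2) = 542/3 ≈ 180.666667
sqrt(Sxx*Syy) ≈ 54.873592
r = Sxy / sqrt(Sxx*Syy) = 1.666667 / 54.873592 ≈ 0.030373

0.0304


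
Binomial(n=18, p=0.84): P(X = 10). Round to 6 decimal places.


P = C(n,k) * p^k * (1-p)^(n-k)
C(18,10) = 43758
p^k = 0.84^10 ≈ 0.1749012
(1-p)^(n-k) = 0.16^8 ≈ 0.0000004294967
P = 43758 * 0.1749012 * 0.0000004294967 ≈ 0.003287

0.003287


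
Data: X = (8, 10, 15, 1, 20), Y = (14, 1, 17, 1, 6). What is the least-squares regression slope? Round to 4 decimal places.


b = sum((xi-xbar)(yi-ybar)) / sum((xi-xbar)^2)
n = 5, xbar = 54/5 = 10.8, ybar = 39/5 = 7.8
Sxy = sum((xi-xbar)(yi-ybar)) = 76.8
Sxx = sum((xi-xbar)^2) = 206.8
b = Sxy / Sxx = 192/517 ≈ 0.371373

0.3714


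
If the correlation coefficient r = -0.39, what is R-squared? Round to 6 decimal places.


R^2 = r^2 = (-0.39)^2 = 0.1521

0.152100


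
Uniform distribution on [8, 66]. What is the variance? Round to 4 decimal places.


Var = (b-a)^2 / 12
(b-a)^2 = (66 - 8)^2 = 3364
Var = 3364/12 ≈ 280.333333

280.3333


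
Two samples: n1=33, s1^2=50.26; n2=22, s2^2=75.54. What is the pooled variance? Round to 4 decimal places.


sp^2 = ((n1-1)*s1^2 + (n2-1)*s2^2)/(n1+n2-2)
(n1-1)*s1^2 = 32 * 50.26 = 1608.32
(n2-1)*s2^2 = 21 * 75.54 = 1586.34
numerator = 1608.32 + 1586.34 = 3194.66
n1+n2-2 = 53
sp^2 = 3194.66 / 53 = 159733/2650 ≈ 60.276604

60.2766


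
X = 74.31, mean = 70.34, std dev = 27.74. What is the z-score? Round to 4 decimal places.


z = (X - mu) / sigma
X - mu = 74.31 - 70.34 = 3.97
z = 3.97 / 27.74 = 397/2774 ≈ 0.143115

0.1431


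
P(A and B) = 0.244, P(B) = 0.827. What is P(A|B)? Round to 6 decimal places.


P(A|B) = P(A and B) / P(B) = 0.244 / 0.827 = 244/827 ≈ 0.29504232

0.295042


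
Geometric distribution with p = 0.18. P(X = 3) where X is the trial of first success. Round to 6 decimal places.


P = (1-p)^(k-1) * p
(1-p)^(k-1) = 0.82^2 = 0.6724
P = 0.6724 * 0.18 = 0.121032

0.121032


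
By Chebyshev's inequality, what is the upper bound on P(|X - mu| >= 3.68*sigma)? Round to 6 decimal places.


P <= 1/k^2
k^2 = 3.68^2 = 13.5424
1/k^2 = 1 / 13.5424 = 625/8464 ≈ 0.07384216

0.073842


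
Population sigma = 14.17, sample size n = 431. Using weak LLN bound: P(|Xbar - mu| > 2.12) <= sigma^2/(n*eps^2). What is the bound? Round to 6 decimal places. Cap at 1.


bound = min(1, sigma^2/(n*eps^2))
sigma^2 = 14.17^2 = 200.7889
n*eps^2 = 431 * 2.12^2 = 431 * 4.4944 = 1937.0864
sigma^2/(n*eps^2) = 200.7889 / 1937.0864 ≈ 0.10365511

0.103655


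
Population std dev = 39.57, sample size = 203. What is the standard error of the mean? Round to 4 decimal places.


SE = sigma / sqrt(n)
sqrt(203) ≈ 14.247807
SE = 39.57 / 14.247807 ≈ 2.777270

2.7773


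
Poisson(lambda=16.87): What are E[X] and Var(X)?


E[X] = Var(X) = lambda = 16.87

16.87, 16.87


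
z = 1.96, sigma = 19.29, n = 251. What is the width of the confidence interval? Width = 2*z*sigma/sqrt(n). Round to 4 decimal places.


width = 2*z*sigma/sqrt(n)
2*z*sigma = 2 * 1.96 * 19.29 = 75.6168
sqrt(251) ≈ 15.842980
width = 75.6168 / 15.842980 ≈ 4.772890

4.7729


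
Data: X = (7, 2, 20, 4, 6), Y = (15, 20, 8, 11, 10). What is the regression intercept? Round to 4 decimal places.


a = ybar - b*xbar, where b = sum((xi-xbar)(yi-ybar)) / sum((xi-xbar)^2)
n = 5, xbar = 39/5 = 7.8, ybar = 64/5 = 12.8
Sxy = sum((xi-xbar)(yi-ybar)) = -90.2
Sxx = sum((xi-xbar)^2) = 200.8
b = Sxy / Sxx = -451/1004 ≈ -0.449203
a = 12.8 - (-0.449203) * 7.8 = 16369/1004 ≈ 16.303785

16.3038


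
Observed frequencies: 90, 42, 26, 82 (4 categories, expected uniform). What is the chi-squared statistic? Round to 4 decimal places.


chi2 = sum((O-E)^2/E), E = total/4
total = 240, E = 240/4 = 60
(90 - 60)^2 / 60 = 900 / 60 = 15
(42 - 60)^2 / 60 = 324 / 60 = 5.4
(26 - 60)^2 / 60 = 1156 / 60 = 289/15 ≈ 19.266667
(82 - 60)^2 / 60 = 484 / 60 = 121/15 ≈ 8.066667
chi2 = 716/15 ≈ 47.733333

47.7333


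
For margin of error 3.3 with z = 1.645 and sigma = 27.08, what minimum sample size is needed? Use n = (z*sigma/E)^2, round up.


z*sigma/E = 1.645 * 27.08 / 3.3 ≈ 13.498970
(z*sigma/E)^2 ≈ 182.222183
round up: n = 183

183


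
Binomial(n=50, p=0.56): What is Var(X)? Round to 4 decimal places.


Var = n*p*(1-p) = 50 * 0.56 * 0.44 = 12.32

12.3200


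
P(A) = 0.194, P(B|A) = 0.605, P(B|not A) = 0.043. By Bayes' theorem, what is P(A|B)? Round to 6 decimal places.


P(A|B) = P(B|A)*P(A) / P(B), P(B) = P(B|A)*P(A) + P(B|not A)*P(not A)
P(B|A)*P(A) = 0.605 * 0.194 = 0.11737
P(B|not A)*P(not A) = 0.043 * 0.806 = 0.034658
P(B) = 0.11737 + 0.034658 = 0.152028
P(A|B) = 0.11737 / 0.152028 ≈ 0.77202884

0.772029


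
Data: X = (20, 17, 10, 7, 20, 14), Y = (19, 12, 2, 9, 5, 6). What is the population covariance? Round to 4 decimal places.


Cov = (1/n)*sum((xi-xbar)(yi-ybar))
n = 6, xbar = 88/6 = 44/3 ≈ 14.666667, ybar = 53/6 ≈ 8.833333
sum((xi-xbar)(yi-ybar)) = 221/3 ≈ 73.666667
Cov = 73.666667 / 6 = 221/18 ≈ 12.277778

12.2778


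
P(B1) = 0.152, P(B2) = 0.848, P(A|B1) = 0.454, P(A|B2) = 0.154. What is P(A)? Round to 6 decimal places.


P(A) = P(A|B1)*P(B1) + P(A|B2)*P(B2)
P(A|B1)*P(B1) = 0.454 * 0.152 = 0.069008
P(A|B2)*P(B2) = 0.154 * 0.848 = 0.130592
P(A) = 0.069008 + 0.130592 = 0.1996

0.199600


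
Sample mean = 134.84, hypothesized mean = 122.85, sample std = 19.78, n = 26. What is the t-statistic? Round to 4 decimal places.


t = (xbar - mu0) / (s/sqrt(n))
xbar - mu0 = 134.84 - 122.85 = 11.99
sqrt(26) ≈ 5.09901951
s/sqrt(n) = 19.78 / 5.09901951 ≈ 3.87917715
t = 11.99 / 3.87917715 ≈ 3.090862

3.0909


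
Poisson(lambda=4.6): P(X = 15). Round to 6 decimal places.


P = e^(-lam) * lam^k / k!
e^(-4.6) ≈ 0.01005184
lam^k = 4.6^15 ≈ 8737103395.697172
k! = 15! = 1307674368000
P = 0.01005184 * 8737103395.697172 / 1307674368000 ≈ 0.000067

0.000067


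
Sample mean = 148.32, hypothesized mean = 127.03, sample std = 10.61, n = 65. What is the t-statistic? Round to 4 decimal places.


t = (xbar - mu0) / (s/sqrt(n))
xbar - mu0 = 148.32 - 127.03 = 21.29
sqrt(65) ≈ 8.06225775
s/sqrt(n) = 10.61 / 8.06225775 ≈ 1.31600853
t = 21.29 / 1.31600853 ≈ 16.177707

16.1777


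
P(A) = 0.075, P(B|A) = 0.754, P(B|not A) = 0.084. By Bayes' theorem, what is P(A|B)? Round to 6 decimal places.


P(A|B) = P(B|A)*P(A) / P(B), P(B) = P(B|A)*P(A) + P(B|not A)*P(not A)
P(B|A)*P(A) = 0.754 * 0.075 = 0.05655
P(B|not A)*P(not A) = 0.084 * 0.925 = 0.0777
P(B) = 0.05655 + 0.0777 = 0.13425
P(A|B) = 0.05655 / 0.13425 = 377/895 ≈ 0.42122905

0.421229


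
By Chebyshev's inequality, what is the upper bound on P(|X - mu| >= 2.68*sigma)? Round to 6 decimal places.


P <= 1/k^2
k^2 = 2.68^2 = 7.1824
1/k^2 = 1 / 7.1824 = 625/4489 ≈ 0.13922923

0.139229


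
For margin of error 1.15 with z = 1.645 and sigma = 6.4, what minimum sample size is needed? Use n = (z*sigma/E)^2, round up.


z*sigma/E = 1.645 * 6.4 / 1.15 = 5264/575 ≈ 9.154783
(z*sigma/E)^2 ≈ 83.810045
round up: n = 84

84


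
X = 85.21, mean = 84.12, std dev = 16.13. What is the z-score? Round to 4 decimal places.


z = (X - mu) / sigma
X - mu = 85.21 - 84.12 = 1.09
z = 1.09 / 16.13 = 109/1613 ≈ 0.067576

0.0676


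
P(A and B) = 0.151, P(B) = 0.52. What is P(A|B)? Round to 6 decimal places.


P(A|B) = P(A and B) / P(B) = 0.151 / 0.52 = 151/520 ≈ 0.29038462

0.290385


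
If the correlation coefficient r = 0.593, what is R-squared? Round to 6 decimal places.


R^2 = r^2 = (0.593)^2 = 0.351649

0.351649


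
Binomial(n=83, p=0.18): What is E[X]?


E[X] = n*p = 83 * 0.18 = 14.94

14.94


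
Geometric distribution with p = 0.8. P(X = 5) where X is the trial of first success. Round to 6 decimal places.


P = (1-p)^(k-1) * p
(1-p)^(k-1) = 0.2^4 = 0.0016
P = 0.0016 * 0.8 = 0.00128

0.001280


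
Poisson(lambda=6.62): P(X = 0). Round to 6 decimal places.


P = e^(-lam) * lam^k / k!
e^(-6.62) ≈ 0.001333431
lam^k = 6.62^0 = 1
k! = 0! = 1
P = 0.001333431 * 1 / 1 ≈ 0.001333

0.001333


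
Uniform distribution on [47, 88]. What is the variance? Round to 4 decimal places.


Var = (b-a)^2 / 12
(b-a)^2 = (88 - 47)^2 = 1681
Var = 1681/12 ≈ 140.083333

140.0833


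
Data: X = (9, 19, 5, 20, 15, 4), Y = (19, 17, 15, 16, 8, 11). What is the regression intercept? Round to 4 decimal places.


a = ybar - b*xbar, where b = sum((xi-xbar)(yi-ybar)) / sum((xi-xbar)^2)
n = 6, xbar = 72/6 = 12, ybar = 86/6 = 43/3 ≈ 14.333333
Sxy = sum((xi-xbar)(yi-ybar)) = 21
Sxx = sum((xi-xbar)^2) = 244
b = Sxy / Sxx = 21/244 ≈ 0.086066
a = 14.333333 - 0.086066 * 12 = 2434/183 ≈ 13.300546

13.3005


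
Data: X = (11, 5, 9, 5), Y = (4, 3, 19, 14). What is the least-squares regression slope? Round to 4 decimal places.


b = sum((xi-xbar)(yi-ybar)) / sum((xi-xbar)^2)
n = 4, xbar = 30/4 = 7.5, ybar = 40/4 = 10
Sxy = sum((xi-xbar)(yi-ybar)) = 0
Sxx = sum((xi-xbar)^2) = 27
b = Sxy / Sxx = 0

0.0000


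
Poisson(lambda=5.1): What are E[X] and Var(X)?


E[X] = Var(X) = lambda = 5.1

5.1, 5.1


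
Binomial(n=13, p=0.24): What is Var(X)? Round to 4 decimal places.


Var = n*p*(1-p) = 13 * 0.24 * 0.76 = 2.3712

2.3712


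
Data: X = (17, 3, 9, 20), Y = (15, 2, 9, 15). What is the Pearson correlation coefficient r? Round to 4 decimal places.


r = sum((xi-xbar)(yi-ybar)) / sqrt(sum((xi-xbar)^2) * sum((yi-ybar)^2))
n = 4, xbar = 49/4 = 12.25, ybar = 41/4 = 10.25
Sxy = sum((xi-xbar)(yi-ybar)) = 139.75
Sxx = sum((xi-xbar)^2) = 178.75
Syy = sum((yi-ybar)^2) = 114.75
sqrt(Sxx*Syy) ≈ 143.218583
r = Sxy / sqrt(Sxx*Syy) = 139.75 / 143.218583 ≈ 0.975781

0.9758


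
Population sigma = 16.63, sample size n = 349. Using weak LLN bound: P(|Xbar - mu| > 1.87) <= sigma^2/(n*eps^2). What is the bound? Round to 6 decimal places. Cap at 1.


bound = min(1, sigma^2/(n*eps^2))
sigma^2 = 16.63^2 = 276.5569
n*eps^2 = 349 * 1.87^2 = 349 * 3.4969 = 1220.4181
sigma^2/(n*eps^2) = 276.5569 / 1220.4181 ≈ 0.22660832

0.226608


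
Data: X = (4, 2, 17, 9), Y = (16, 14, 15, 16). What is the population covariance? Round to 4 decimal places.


Cov = (1/n)*sum((xi-xbar)(yi-ybar))
n = 4, xbar = 32/4 = 8, ybar = 61/4 = 15.25
sum((xi-xbar)(yi-ybar)) = 3
Cov = 3 / 4 = 0.75

0.7500


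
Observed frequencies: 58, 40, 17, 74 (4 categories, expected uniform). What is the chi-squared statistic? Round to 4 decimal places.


chi2 = sum((O-E)^2/E), E = total/4
total = 189, E = 189/4 = 47.25
(58 - 47.25)^2 / 47.25 = 115.5625 / 47.25 = 1849/756 ≈ 2.445767
(40 - 47.25)^2 / 47.25 = 52.5625 / 47.25 = 841/756 ≈ 1.112434
(17 - 47.25)^2 / 47.25 = 915.0625 / 47.25 = 14641/756 ≈ 19.366402
(74 - 47.25)^2 / 47.25 = 715.5625 / 47.25 = 11449/756 ≈ 15.144180
chi2 = 7195/189 ≈ 38.068783

38.0688


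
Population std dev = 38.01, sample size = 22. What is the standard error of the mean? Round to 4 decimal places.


SE = sigma / sqrt(n)
sqrt(22) ≈ 4.690416
SE = 38.01 / 4.690416 ≈ 8.103759

8.1038


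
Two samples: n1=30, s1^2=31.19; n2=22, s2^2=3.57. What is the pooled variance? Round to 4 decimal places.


sp^2 = ((n1-1)*s1^2 + (n2-1)*s2^2)/(n1+n2-2)
(n1-1)*s1^2 = 29 * 31.19 = 904.51
(n2-1)*s2^2 = 21 * 3.57 = 74.97
numerator = 904.51 + 74.97 = 979.48
n1+n2-2 = 50
sp^2 = 979.48 / 50 = 19.5896

19.5896


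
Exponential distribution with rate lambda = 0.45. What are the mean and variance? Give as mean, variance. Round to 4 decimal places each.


mean = 1/lam, var = 1/lam^2
mean = 1 / 0.45 = 20/9 ≈ 2.222222
lam^2 = 0.45^2 = 0.2025
var = 1 / 0.2025 = 400/81 ≈ 4.938272

2.2222, 4.9383


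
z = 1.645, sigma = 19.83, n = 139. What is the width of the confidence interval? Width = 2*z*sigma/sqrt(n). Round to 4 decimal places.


width = 2*z*sigma/sqrt(n)
2*z*sigma = 2 * 1.645 * 19.83 = 65.2407
sqrt(139) ≈ 11.789826
width = 65.2407 / 11.789826 ≈ 5.533644

5.5336


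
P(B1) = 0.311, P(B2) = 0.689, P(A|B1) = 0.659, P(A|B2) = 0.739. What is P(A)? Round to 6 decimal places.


P(A) = P(A|B1)*P(B1) + P(A|B2)*P(B2)
P(A|B1)*P(B1) = 0.659 * 0.311 = 0.204949
P(A|B2)*P(B2) = 0.739 * 0.689 = 0.509171
P(A) = 0.204949 + 0.509171 = 0.71412

0.714120


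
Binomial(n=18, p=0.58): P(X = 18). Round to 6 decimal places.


P = C(n,k) * p^k * (1-p)^(n-k)
C(18,18) = 1
p^k = 0.58^18 ≈ 0.00005517011
(1-p)^(n-k) = 0.42^0 = 1
P = 1 * 0.00005517011 * 1 ≈ 0.000055

0.000055


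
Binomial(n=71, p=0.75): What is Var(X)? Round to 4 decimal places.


Var = n*p*(1-p) = 71 * 0.75 * 0.25 = 13.3125

13.3125


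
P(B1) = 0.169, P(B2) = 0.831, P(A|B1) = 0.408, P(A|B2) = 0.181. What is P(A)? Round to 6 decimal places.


P(A) = P(A|B1)*P(B1) + P(A|B2)*P(B2)
P(A|B1)*P(B1) = 0.408 * 0.169 = 0.068952
P(A|B2)*P(B2) = 0.181 * 0.831 = 0.150411
P(A) = 0.068952 + 0.150411 = 0.219363

0.219363


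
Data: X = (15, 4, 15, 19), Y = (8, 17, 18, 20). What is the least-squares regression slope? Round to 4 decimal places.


b = sum((xi-xbar)(yi-ybar)) / sum((xi-xbar)^2)
n = 4, xbar = 53/4 = 13.25, ybar = 63/4 = 15.75
Sxy = sum((xi-xbar)(yi-ybar)) = 3.25
Sxx = sum((xi-xbar)^2) = 124.75
b = Sxy / Sxx = 13/499 ≈ 0.026052

0.0261


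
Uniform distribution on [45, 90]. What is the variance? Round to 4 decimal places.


Var = (b-a)^2 / 12
(b-a)^2 = (90 - 45)^2 = 2025
Var = 2025/12 = 168.75

168.7500


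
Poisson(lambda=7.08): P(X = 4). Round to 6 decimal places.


P = e^(-lam) * lam^k / k!
e^(-7.08) ≈ 0.0008417731
lam^k = 7.08^4 ≈ 2512.655977
k! = 4! = 24
P = 0.0008417731 * 2512.655977 / 24 ≈ 0.088129

0.088129


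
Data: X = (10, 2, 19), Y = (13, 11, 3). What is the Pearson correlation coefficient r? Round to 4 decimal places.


r = sum((xi-xbar)(yi-ybar)) / sqrt(sum((xi-xbar)^2) * sum((yi-ybar)^2))
n = 3, xbar = 31/3 ≈ 10.333333, ybar = 27/3 = 9
Sxy = sum((xi-xbar)(yi-ybar)) = -70
Sxx = sum((xi-xbar)^2) = 434/3 ≈ 144.666667
Syy = sum((yi-ybar)^2) = 56
sqrt(Sxx*Syy) ≈ 90.007407
r = Sxy / sqrt(Sxx*Syy) = -70 / 90.007407 ≈ -0.777714

-0.7777


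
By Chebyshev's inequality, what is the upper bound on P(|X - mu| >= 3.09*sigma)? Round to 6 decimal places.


P <= 1/k^2
k^2 = 3.09^2 = 9.5481
1/k^2 = 1 / 9.5481 ≈ 0.10473288

0.104733


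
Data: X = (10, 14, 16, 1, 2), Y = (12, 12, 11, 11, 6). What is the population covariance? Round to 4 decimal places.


Cov = (1/n)*sum((xi-xbar)(yi-ybar))
n = 5, xbar = 43/5 = 8.6, ybar = 52/5 = 10.4
sum((xi-xbar)(yi-ybar)) = 39.8
Cov = 39.8 / 5 = 7.96

7.9600


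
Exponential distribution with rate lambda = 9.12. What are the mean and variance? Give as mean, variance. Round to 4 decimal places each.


mean = 1/lam, var = 1/lam^2
mean = 1 / 9.12 = 25/228 ≈ 0.109649
lam^2 = 9.12^2 = 83.1744
var = 1 / 83.1744 ≈ 0.012023

0.1096, 0.0120


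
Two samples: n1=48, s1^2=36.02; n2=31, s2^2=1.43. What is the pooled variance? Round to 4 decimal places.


sp^2 = ((n1-1)*s1^2 + (n2-1)*s2^2)/(n1+n2-2)
(n1-1)*s1^2 = 47 * 36.02 = 1692.94
(n2-1)*s2^2 = 30 * 1.43 = 42.9
numerator = 1692.94 + 42.9 = 1735.84
n1+n2-2 = 77
sp^2 = 1735.84 / 77 = 43396/1925 ≈ 22.543377

22.5434


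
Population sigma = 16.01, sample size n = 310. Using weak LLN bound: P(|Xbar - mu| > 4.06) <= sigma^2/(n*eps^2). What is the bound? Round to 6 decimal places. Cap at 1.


bound = min(1, sigma^2/(n*eps^2))
sigma^2 = 16.01^2 = 256.3201
n*eps^2 = 310 * 4.06^2 = 310 * 16.4836 = 5109.916
sigma^2/(n*eps^2) = 256.3201 / 5109.916 ≈ 0.05016131

0.050161


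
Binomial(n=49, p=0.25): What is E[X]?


E[X] = n*p = 49 * 0.25 = 12.25

12.25


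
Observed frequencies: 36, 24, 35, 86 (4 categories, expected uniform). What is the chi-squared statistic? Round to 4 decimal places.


chi2 = sum((O-E)^2/E), E = total/4
total = 181, E = 181/4 = 45.25
(36 - 45.25)^2 / 45.25 = 85.5625 / 45.25 = 1369/724 ≈ 1.890884
(24 - 45.25)^2 / 45.25 = 451.5625 / 45.25 = 7225/724 ≈ 9.979282
(35 - 45.25)^2 / 45.25 = 105.0625 / 45.25 = 1681/724 ≈ 2.321823
(86 - 45.25)^2 / 45.25 = 1660.5625 / 45.25 = 26569/724 ≈ 36.697514
chi2 = 9211/181 ≈ 50.889503

50.8895


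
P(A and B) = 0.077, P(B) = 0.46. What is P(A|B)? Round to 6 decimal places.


P(A|B) = P(A and B) / P(B) = 0.077 / 0.46 = 77/460 ≈ 0.16739130

0.167391


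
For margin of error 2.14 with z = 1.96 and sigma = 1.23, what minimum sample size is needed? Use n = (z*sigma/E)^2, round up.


z*sigma/E = 1.96 * 1.23 / 2.14 = 6027/5350 ≈ 1.126542
(z*sigma/E)^2 ≈ 1.269097
round up: n = 2

2


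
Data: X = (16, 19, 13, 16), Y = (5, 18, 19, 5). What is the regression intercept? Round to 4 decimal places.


a = ybar - b*xbar, where b = sum((xi-xbar)(yi-ybar)) / sum((xi-xbar)^2)
n = 4, xbar = 64/4 = 16, ybar = 47/4 = 11.75
Sxy = sum((xi-xbar)(yi-ybar)) = -3
Sxx = sum((xi-xbar)^2) = 18
b = Sxy / Sxx = -1/6 ≈ -0.166667
a = 11.75 - (-0.166667) * 16 = 173/12 ≈ 14.416667

14.4167


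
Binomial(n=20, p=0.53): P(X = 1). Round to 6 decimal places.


P = C(n,k) * p^k * (1-p)^(n-k)
C(20,1) = 20
p^k = 0.53^1 = 0.53
(1-p)^(n-k) = 0.47^19 ≈ 0.0000005886529
P = 20 * 0.53 * 0.0000005886529 ≈ 0.000006

0.000006


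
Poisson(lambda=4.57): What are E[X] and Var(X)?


E[X] = Var(X) = lambda = 4.57

4.57, 4.57


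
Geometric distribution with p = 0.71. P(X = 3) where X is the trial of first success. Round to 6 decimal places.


P = (1-p)^(k-1) * p
(1-p)^(k-1) = 0.29^2 = 0.0841
P = 0.0841 * 0.71 = 0.059711

0.059711


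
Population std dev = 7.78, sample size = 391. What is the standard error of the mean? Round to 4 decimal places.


SE = sigma / sqrt(n)
sqrt(391) ≈ 19.773720
SE = 7.78 / 19.773720 ≈ 0.393452

0.3935


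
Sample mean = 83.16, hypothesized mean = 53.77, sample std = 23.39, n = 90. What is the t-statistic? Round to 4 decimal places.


t = (xbar - mu0) / (s/sqrt(n))
xbar - mu0 = 83.16 - 53.77 = 29.39
sqrt(90) ≈ 9.48683298
s/sqrt(n) = 23.39 / 9.48683298 ≈ 2.46552248
t = 29.39 / 2.46552248 ≈ 11.920394

11.9204


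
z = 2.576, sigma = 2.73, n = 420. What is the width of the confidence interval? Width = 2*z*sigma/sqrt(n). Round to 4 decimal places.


width = 2*z*sigma/sqrt(n)
2*z*sigma = 2 * 2.576 * 2.73 = 14.06496
sqrt(420) ≈ 20.493902
width = 14.06496 / 20.493902 ≈ 0.686300

0.6863


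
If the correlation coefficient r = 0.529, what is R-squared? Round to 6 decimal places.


R^2 = r^2 = (0.529)^2 = 0.279841

0.279841


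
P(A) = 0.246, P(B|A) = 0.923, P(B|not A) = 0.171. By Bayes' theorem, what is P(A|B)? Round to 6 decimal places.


P(A|B) = P(B|A)*P(A) / P(B), P(B) = P(B|A)*P(A) + P(B|not A)*P(not A)
P(B|A)*P(A) = 0.923 * 0.246 = 0.227058
P(B|not A)*P(not A) = 0.171 * 0.754 = 0.128934
P(B) = 0.227058 + 0.128934 = 0.355992
P(A|B) = 0.227058 / 0.355992 = 2911/4564 ≈ 0.63781770

0.637818


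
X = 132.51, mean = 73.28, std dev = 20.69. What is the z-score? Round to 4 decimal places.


z = (X - mu) / sigma
X - mu = 132.51 - 73.28 = 59.23
z = 59.23 / 20.69 = 5923/2069 ≈ 2.862736

2.8627


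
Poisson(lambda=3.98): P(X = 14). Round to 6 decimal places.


P = e^(-lam) * lam^k / k!
e^(-3.98) ≈ 0.01868564
lam^k = 3.98^14 ≈ 250243617.202209
k! = 14! = 87178291200
P = 0.01868564 * 250243617.202209 / 87178291200 ≈ 0.000054

0.000054


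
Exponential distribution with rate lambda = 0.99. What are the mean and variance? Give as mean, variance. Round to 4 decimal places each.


mean = 1/lam, var = 1/lam^2
mean = 1 / 0.99 = 100/99 ≈ 1.010101
lam^2 = 0.99^2 = 0.9801
var = 1 / 0.9801 = 10000/9801 ≈ 1.020304

1.0101, 1.0203


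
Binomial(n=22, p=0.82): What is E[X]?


E[X] = n*p = 22 * 0.82 = 18.04

18.04


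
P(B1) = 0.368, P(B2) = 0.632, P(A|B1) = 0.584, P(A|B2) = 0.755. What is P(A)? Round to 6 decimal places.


P(A) = P(A|B1)*P(B1) + P(A|B2)*P(B2)
P(A|B1)*P(B1) = 0.584 * 0.368 = 0.214912
P(A|B2)*P(B2) = 0.755 * 0.632 = 0.47716
P(A) = 0.214912 + 0.47716 = 0.692072

0.692072


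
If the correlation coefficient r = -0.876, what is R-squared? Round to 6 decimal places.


R^2 = r^2 = (-0.876)^2 = 0.767376

0.767376


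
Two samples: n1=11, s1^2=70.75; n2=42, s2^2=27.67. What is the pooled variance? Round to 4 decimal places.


sp^2 = ((n1-1)*s1^2 + (n2-1)*s2^2)/(n1+n2-2)
(n1-1)*s1^2 = 10 * 70.75 = 707.5
(n2-1)*s2^2 = 41 * 27.67 = 1134.47
numerator = 707.5 + 1134.47 = 1841.97
n1+n2-2 = 51
sp^2 = 1841.97 / 51 = 61399/1700 ≈ 36.117059

36.1171


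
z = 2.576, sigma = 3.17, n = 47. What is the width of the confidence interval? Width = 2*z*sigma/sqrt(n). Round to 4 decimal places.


width = 2*z*sigma/sqrt(n)
2*z*sigma = 2 * 2.576 * 3.17 = 16.33184
sqrt(47) ≈ 6.855655
width = 16.33184 / 6.855655 ≈ 2.382244

2.3822


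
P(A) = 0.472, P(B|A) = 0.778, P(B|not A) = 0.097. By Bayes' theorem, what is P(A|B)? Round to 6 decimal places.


P(A|B) = P(B|A)*P(A) / P(B), P(B) = P(B|A)*P(A) + P(B|not A)*P(not A)
P(B|A)*P(A) = 0.778 * 0.472 = 0.367216
P(B|not A)*P(not A) = 0.097 * 0.528 = 0.051216
P(B) = 0.367216 + 0.051216 = 0.418432
P(A|B) = 0.367216 / 0.418432 ≈ 0.87760018

0.877600


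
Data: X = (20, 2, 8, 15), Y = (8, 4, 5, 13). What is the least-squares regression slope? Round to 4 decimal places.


b = sum((xi-xbar)(yi-ybar)) / sum((xi-xbar)^2)
n = 4, xbar = 45/4 = 11.25, ybar = 30/4 = 7.5
Sxy = sum((xi-xbar)(yi-ybar)) = 65.5
Sxx = sum((xi-xbar)^2) = 186.75
b = Sxy / Sxx = 262/747 ≈ 0.350736

0.3507


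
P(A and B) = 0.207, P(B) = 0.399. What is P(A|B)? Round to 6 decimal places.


P(A|B) = P(A and B) / P(B) = 0.207 / 0.399 = 69/133 ≈ 0.51879699

0.518797


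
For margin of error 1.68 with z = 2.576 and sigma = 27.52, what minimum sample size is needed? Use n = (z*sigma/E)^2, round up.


z*sigma/E = 2.576 * 27.52 / 1.68 = 15824/375 ≈ 42.197333
(z*sigma/E)^2 ≈ 1780.614940
round up: n = 1781

1781


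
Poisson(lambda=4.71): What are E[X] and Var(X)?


E[X] = Var(X) = lambda = 4.71

4.71, 4.71


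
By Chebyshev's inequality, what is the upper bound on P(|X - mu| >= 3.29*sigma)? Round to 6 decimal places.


P <= 1/k^2
k^2 = 3.29^2 = 10.8241
1/k^2 = 1 / 10.8241 ≈ 0.09238643

0.092386


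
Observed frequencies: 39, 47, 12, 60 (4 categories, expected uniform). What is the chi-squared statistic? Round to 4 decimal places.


chi2 = sum((O-E)^2/E), E = total/4
total = 158, E = 158/4 = 39.5
(39 - 39.5)^2 / 39.5 = 0.25 / 39.5 = 1/158 ≈ 0.006329
(47 - 39.5)^2 / 39.5 = 56.25 / 39.5 = 225/158 ≈ 1.424051
(12 - 39.5)^2 / 39.5 = 756.25 / 39.5 = 3025/158 ≈ 19.145570
(60 - 39.5)^2 / 39.5 = 420.25 / 39.5 = 1681/158 ≈ 10.639241
chi2 = 2466/79 ≈ 31.215190

31.2152


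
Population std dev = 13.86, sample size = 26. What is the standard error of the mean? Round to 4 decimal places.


SE = sigma / sqrt(n)
sqrt(26) ≈ 5.099020
SE = 13.86 / 5.099020 ≈ 2.718170

2.7182


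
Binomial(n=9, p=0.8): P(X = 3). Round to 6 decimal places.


P = C(n,k) * p^k * (1-p)^(n-k)
C(9,3) = 84
p^k = 0.8^3 = 0.512
(1-p)^(n-k) = 0.2^6 = 0.000064
P = 84 * 0.512 * 0.000064 ≈ 0.002753

0.002753


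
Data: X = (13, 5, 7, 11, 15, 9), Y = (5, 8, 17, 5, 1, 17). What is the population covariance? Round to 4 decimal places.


Cov = (1/n)*sum((xi-xbar)(yi-ybar))
n = 6, xbar = 60/6 = 10, ybar = 53/6 ≈ 8.833333
sum((xi-xbar)(yi-ybar)) = -83
Cov = -83 / 6 = -83/6 ≈ -13.833333

-13.8333


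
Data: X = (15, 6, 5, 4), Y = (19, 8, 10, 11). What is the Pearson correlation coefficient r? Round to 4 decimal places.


r = sum((xi-xbar)(yi-ybar)) / sqrt(sum((xi-xbar)^2) * sum((yi-ybar)^2))
n = 4, xbar = 30/4 = 7.5, ybar = 48/4 = 12
Sxy = sum((xi-xbar)(yi-ybar)) = 67
Sxx = sum((xi-xbar)^2) = 77
Syy = sum((yi-ybar)^2) = 70
sqrt(Sxx*Syy) ≈ 73.416619
r = Sxy / sqrt(Sxx*Syy) = 67 / 73.416619 ≈ 0.912600

0.9126


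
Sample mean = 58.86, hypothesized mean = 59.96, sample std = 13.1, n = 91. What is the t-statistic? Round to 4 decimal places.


t = (xbar - mu0) / (s/sqrt(n))
xbar - mu0 = 58.86 - 59.96 = -1.1
sqrt(91) ≈ 9.53939201
s/sqrt(n) = 13.1 / 9.53939201 ≈ 1.37325314
t = -1.1 / 1.37325314 ≈ -0.801018

-0.8010


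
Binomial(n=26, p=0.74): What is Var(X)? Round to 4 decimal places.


Var = n*p*(1-p) = 26 * 0.74 * 0.26 = 5.0024

5.0024


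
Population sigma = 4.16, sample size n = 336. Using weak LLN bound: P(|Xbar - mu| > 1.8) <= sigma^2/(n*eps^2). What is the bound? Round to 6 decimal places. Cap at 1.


bound = min(1, sigma^2/(n*eps^2))
sigma^2 = 4.16^2 = 17.3056
n*eps^2 = 336 * 1.8^2 = 336 * 3.24 = 1088.64
sigma^2/(n*eps^2) = 17.3056 / 1088.64 ≈ 0.01589653

0.015897


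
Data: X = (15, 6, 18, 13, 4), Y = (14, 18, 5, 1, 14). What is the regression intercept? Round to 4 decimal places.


a = ybar - b*xbar, where b = sum((xi-xbar)(yi-ybar)) / sum((xi-xbar)^2)
n = 5, xbar = 56/5 = 11.2, ybar = 52/5 = 10.4
Sxy = sum((xi-xbar)(yi-ybar)) = -105.4
Sxx = sum((xi-xbar)^2) = 142.8
b = Sxy / Sxx = -31/42 ≈ -0.738095
a = 10.4 - (-0.738095) * 11.2 = 56/3 ≈ 18.666667

18.6667


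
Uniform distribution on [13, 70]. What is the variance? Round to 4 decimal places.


Var = (b-a)^2 / 12
(b-a)^2 = (70 - 13)^2 = 3249
Var = 3249/12 = 270.75

270.7500


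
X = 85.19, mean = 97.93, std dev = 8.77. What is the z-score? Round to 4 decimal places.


z = (X - mu) / sigma
X - mu = 85.19 - 97.93 = -12.74
z = -12.74 / 8.77 = -1274/877 ≈ -1.452680

-1.4527


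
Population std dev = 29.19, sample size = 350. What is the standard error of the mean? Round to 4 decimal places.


SE = sigma / sqrt(n)
sqrt(350) ≈ 18.708287
SE = 29.19 / 18.708287 ≈ 1.560271

1.5603


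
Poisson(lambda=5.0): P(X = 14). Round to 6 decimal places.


P = e^(-lam) * lam^k / k!
e^(-5.0) ≈ 0.006737947
lam^k = 5.0^14 = 6103515625
k! = 14! = 87178291200
P = 0.006737947 * 6103515625 / 87178291200 ≈ 0.000472

0.000472


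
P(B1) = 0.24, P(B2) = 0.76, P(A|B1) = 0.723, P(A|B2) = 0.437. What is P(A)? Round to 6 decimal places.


P(A) = P(A|B1)*P(B1) + P(A|B2)*P(B2)
P(A|B1)*P(B1) = 0.723 * 0.24 = 0.17352
P(A|B2)*P(B2) = 0.437 * 0.76 = 0.33212
P(A) = 0.17352 + 0.33212 = 0.50564

0.505640


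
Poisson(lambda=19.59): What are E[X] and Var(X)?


E[X] = Var(X) = lambda = 19.59

19.59, 19.59


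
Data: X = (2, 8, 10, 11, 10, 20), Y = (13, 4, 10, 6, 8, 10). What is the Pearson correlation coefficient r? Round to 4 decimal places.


r = sum((xi-xbar)(yi-ybar)) / sqrt(sum((xi-xbar)^2) * sum((yi-ybar)^2))
n = 6, xbar = 61/6 ≈ 10.166667, ybar = 51/6 = 8.5
Sxy = sum((xi-xbar)(yi-ybar)) = -14.5
Sxx = sum((xi-xbar)^2) = 1013/6 ≈ 168.833333
Syy = sum((yi-ybar)^2) = 51.5
sqrt(Sxx*Syy) ≈ 93.246537
r = Sxy / sqrt(Sxx*Syy) = -14.5 / 93.246537 ≈ -0.155502

-0.1555


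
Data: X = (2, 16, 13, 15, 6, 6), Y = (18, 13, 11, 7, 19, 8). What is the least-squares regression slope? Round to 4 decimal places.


b = sum((xi-xbar)(yi-ybar)) / sum((xi-xbar)^2)
n = 6, xbar = 58/6 = 29/3 ≈ 9.666667, ybar = 76/6 = 38/3 ≈ 12.666667
Sxy = sum((xi-xbar)(yi-ybar)) = -242/3 ≈ -80.666667
Sxx = sum((xi-xbar)^2) = 496/3 ≈ 165.333333
b = Sxy / Sxx = -121/248 ≈ -0.487903

-0.4879


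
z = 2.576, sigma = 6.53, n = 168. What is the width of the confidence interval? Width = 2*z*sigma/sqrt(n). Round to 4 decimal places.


width = 2*z*sigma/sqrt(n)
2*z*sigma = 2 * 2.576 * 6.53 = 33.64256
sqrt(168) ≈ 12.961481
width = 33.64256 / 12.961481 ≈ 2.595580

2.5956


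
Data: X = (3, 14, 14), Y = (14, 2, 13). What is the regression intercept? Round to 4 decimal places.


a = ybar - b*xbar, where b = sum((xi-xbar)(yi-ybar)) / sum((xi-xbar)^2)
n = 3, xbar = 31/3 ≈ 10.333333, ybar = 29/3 ≈ 9.666667
Sxy = sum((xi-xbar)(yi-ybar)) = -143/3 ≈ -47.666667
Sxx = sum((xi-xbar)^2) = 242/3 ≈ 80.666667
b = Sxy / Sxx = -13/22 ≈ -0.590909
a = 9.666667 - (-0.590909) * 10.333333 = 347/22 ≈ 15.772727

15.7727


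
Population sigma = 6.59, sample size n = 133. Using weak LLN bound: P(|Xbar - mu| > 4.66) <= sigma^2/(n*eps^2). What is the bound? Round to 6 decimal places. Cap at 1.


bound = min(1, sigma^2/(n*eps^2))
sigma^2 = 6.59^2 = 43.4281
n*eps^2 = 133 * 4.66^2 = 133 * 21.7156 = 2888.1748
sigma^2/(n*eps^2) = 43.4281 / 2888.1748 ≈ 0.01503652

0.015037
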